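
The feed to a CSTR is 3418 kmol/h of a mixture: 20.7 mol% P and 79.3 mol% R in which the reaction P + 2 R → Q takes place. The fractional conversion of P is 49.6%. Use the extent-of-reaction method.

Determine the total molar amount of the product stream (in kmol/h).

P reacted = 0.496 × 707.5 = 350.9 kmol/h; ν_P = −1, so ξ = 350.9/1 = 350.9 kmol/h.
Outlet amounts (n = n₀ + ν ξ):
  P: 707.5 − 1(350.9) = 356.6
  R: 2710 − 2(350.9) = 2009
  Q: 0 + 1(350.9) = 350.9
Total out = 356.6 + 2009 + 350.9 = 2716 kmol/h.

2720 kmol/h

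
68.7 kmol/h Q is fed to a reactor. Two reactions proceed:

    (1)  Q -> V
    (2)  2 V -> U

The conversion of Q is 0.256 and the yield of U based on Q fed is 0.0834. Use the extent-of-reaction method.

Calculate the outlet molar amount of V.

6.13 kmol/h

Conversion of Q: Q consumed = 1ξ₁ = 0.256 × 68.7 → ξ₁ = 17.59 kmol/h.
Yield of U: 1ξ₂ / 68.7 = 0.0834 → ξ₂ = 5.73 kmol/h.
Outlet amounts (n = n₀ + Σ ν·ξ):
  Q: 68.7 − 1(17.59) = 51.11
  V: 0 + 1(17.59) − 2(5.73) = 6.128
  U: 0 + 1(5.73) = 5.73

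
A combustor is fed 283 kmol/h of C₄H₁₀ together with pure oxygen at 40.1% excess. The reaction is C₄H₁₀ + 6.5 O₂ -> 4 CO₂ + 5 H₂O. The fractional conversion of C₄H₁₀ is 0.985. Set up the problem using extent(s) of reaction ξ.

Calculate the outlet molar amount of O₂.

765 kmol/h

Stoichiometric O₂ = 6.5 × 283 = 1840 kmol/h; O₂ fed = 1840 × 1.401 = 2577 kmol/h.
Fuel reacted = 0.985 × 283 → ξ = 278.8 kmol/h.
Outlet (n = n₀ + ν ξ):
  C₄H₁₀: 283 − 1(278.8) = 4.245
  O₂: 2577 − 6.5(278.8) = 765.2
  CO₂: 0 + 4(278.8) = 1115
  H₂O: 0 + 5(278.8) = 1394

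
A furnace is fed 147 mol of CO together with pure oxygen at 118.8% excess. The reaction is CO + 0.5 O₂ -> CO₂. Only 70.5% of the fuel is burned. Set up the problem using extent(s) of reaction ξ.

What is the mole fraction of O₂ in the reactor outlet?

Stoichiometric O₂ = 0.5 × 147 = 73.5 mol; O₂ fed = 73.5 × 2.188 = 160.8 mol.
Fuel reacted = 0.705 × 147 → ξ = 103.6 mol.
Outlet (n = n₀ + ν ξ):
  CO: 147 − 1(103.6) = 43.37
  O₂: 160.8 − 0.5(103.6) = 109
  CO₂: 0 + 1(103.6) = 103.6
Total out = 256 mol; y_O₂ = 109 / 256 = 0.4258.

0.426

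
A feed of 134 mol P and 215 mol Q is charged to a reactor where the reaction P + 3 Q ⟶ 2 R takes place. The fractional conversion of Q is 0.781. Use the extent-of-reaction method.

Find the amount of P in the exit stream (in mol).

78 mol

Q reacted = 0.781 × 215 = 167.9 mol; ν_Q = −3, so ξ = 167.9/3 = 55.97 mol.
Outlet amounts (n = n₀ + ν ξ):
  P: 134 − 1(55.97) = 78.03
  Q: 215 − 3(55.97) = 47.09
  R: 0 + 2(55.97) = 111.9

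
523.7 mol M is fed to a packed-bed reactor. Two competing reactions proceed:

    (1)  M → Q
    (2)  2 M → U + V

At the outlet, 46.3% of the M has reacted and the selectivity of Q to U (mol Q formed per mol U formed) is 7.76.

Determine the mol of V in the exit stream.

24.8 mol

Conversion of M: M consumed = 0.463 × 523.7 = 242.5 mol = 1ξ₁ + 2ξ₂.
Selectivity: 1ξ₁ / (1ξ₂) = 7.76 → ξ₁ = 7.76 ξ₂.
Substitute: (1·7.76 + 2) ξ₂ = 242.5 → ξ₂ = 24.84 mol, ξ₁ = 192.8 mol.
Outlet amounts (n = n₀ + Σ ν·ξ):
  M: 523.7 − 1(192.8) − 2(24.84) = 281.2
  Q: 0 + 1(192.8) = 192.8
  U: 0 + 1(24.84) = 24.84
  V: 0 + 1(24.84) = 24.84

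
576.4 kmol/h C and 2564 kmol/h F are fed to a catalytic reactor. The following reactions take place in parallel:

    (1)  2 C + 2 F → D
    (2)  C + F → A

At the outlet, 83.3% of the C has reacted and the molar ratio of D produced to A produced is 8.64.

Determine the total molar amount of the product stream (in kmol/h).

Conversion of C: C consumed = 0.833 × 576.4 = 480.1 kmol/h = 2ξ₁ + 1ξ₂.
Selectivity: 1ξ₁ / (1ξ₂) = 8.64 → ξ₁ = 8.64 ξ₂.
Substitute: (2·8.64 + 1) ξ₂ = 480.1 → ξ₂ = 26.27 kmol/h, ξ₁ = 226.9 kmol/h.
Outlet amounts (n = n₀ + Σ ν·ξ):
  C: 576.4 − 2(226.9) − 1(26.27) = 96.26
  F: 2564 − 2(226.9) − 1(26.27) = 2084
  D: 0 + 1(226.9) = 226.9
  A: 0 + 1(26.27) = 26.27
Total out = 96.26 + 2084 + 226.9 + 26.27 = 2433 kmol/h.

2430 kmol/h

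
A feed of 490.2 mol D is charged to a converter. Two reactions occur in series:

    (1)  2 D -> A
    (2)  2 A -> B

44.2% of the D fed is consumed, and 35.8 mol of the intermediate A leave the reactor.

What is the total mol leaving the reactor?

Conversion of D: D consumed = 2ξ₁ = 0.442 × 490.2 → ξ₁ = 108.3 mol.
A balance: n_A = 0 + 1ξ₁ − 2ξ₂ = 35.8 → ξ₂ = (1·108.3 − 35.8)/2 = 36.27 mol.
Outlet amounts (n = n₀ + Σ ν·ξ):
  D: 490.2 − 2(108.3) = 273.5
  A: 0 + 1(108.3) − 2(36.27) = 35.8
  B: 0 + 1(36.27) = 36.27
Total out = 273.5 + 35.8 + 36.27 = 345.6 mol.

346 mol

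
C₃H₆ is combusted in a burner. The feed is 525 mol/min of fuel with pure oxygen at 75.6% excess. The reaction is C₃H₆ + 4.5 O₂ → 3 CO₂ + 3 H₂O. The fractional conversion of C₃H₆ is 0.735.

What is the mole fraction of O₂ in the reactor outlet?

0.496

Stoichiometric O₂ = 4.5 × 525 = 2362 mol/min; O₂ fed = 2362 × 1.756 = 4149 mol/min.
Fuel reacted = 0.735 × 525 → ξ = 385.9 mol/min.
Outlet (n = n₀ + ν ξ):
  C₃H₆: 525 − 1(385.9) = 139.1
  O₂: 4149 − 4.5(385.9) = 2412
  CO₂: 0 + 3(385.9) = 1158
  H₂O: 0 + 3(385.9) = 1158
Total out = 4866 mol/min; y_O₂ = 2412 / 4866 = 0.4957.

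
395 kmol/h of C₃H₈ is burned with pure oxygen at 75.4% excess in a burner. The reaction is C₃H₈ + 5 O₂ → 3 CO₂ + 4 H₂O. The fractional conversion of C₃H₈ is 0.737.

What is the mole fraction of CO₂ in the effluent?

Stoichiometric O₂ = 5 × 395 = 1975 kmol/h; O₂ fed = 1975 × 1.754 = 3464 kmol/h.
Fuel reacted = 0.737 × 395 → ξ = 291.1 kmol/h.
Outlet (n = n₀ + ν ξ):
  C₃H₈: 395 − 1(291.1) = 103.9
  O₂: 3464 − 5(291.1) = 2009
  CO₂: 0 + 3(291.1) = 873.3
  H₂O: 0 + 4(291.1) = 1164
Total out = 4150 kmol/h; y_CO₂ = 873.3 / 4150 = 0.2104.

0.21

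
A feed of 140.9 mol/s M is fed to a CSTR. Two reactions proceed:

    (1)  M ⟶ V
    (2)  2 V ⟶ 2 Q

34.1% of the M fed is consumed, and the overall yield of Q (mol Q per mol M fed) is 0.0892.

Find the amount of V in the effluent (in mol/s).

Conversion of M: M consumed = 1ξ₁ = 0.341 × 140.9 → ξ₁ = 48.05 mol/s.
Yield of Q: 2ξ₂ / 140.9 = 0.0892 → ξ₂ = 6.284 mol/s.
Outlet amounts (n = n₀ + Σ ν·ξ):
  M: 140.9 − 1(48.05) = 92.85
  V: 0 + 1(48.05) − 2(6.284) = 35.48
  Q: 0 + 2(6.284) = 12.57

35.5 mol/s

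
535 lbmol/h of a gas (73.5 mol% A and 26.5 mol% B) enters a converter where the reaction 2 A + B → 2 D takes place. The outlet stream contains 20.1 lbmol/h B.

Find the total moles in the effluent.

413 lbmol/h

For B: n = n₀ − 1ξ → 20.1 = 141.8 − 1ξ, giving ξ = 121.7 lbmol/h.
Outlet amounts (n = n₀ + ν ξ):
  A: 393.2 − 2(121.7) = 149.9
  B: 141.8 − 1(121.7) = 20.1
  D: 0 + 2(121.7) = 243.4
Total out = 149.9 + 20.1 + 243.4 = 413.3 lbmol/h.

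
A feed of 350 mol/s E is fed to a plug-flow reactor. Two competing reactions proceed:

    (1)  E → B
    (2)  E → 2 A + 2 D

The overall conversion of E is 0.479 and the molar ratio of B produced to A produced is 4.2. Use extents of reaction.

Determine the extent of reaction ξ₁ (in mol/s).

ξ₁ = 150 mol/s

Conversion of E: E consumed = 0.479 × 350 = 167.7 mol/s = 1ξ₁ + 1ξ₂.
Selectivity: 1ξ₁ / (2ξ₂) = 4.2 → ξ₁ = 8.4 ξ₂.
Substitute: (1·8.4 + 1) ξ₂ = 167.7 → ξ₂ = 17.84 mol/s, ξ₁ = 149.8 mol/s.
Outlet amounts (n = n₀ + Σ ν·ξ):
  E: 350 − 1(149.8) − 1(17.84) = 182.3
  B: 0 + 1(149.8) = 149.8
  A: 0 + 2(17.84) = 35.67
  D: 0 + 2(17.84) = 35.67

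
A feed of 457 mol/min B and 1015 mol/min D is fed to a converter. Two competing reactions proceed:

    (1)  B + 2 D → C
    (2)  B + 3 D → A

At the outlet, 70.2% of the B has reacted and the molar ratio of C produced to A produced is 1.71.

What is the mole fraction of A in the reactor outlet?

Conversion of B: B consumed = 0.702 × 457 = 320.8 mol/min = 1ξ₁ + 1ξ₂.
Selectivity: 1ξ₁ / (1ξ₂) = 1.71 → ξ₁ = 1.71 ξ₂.
Substitute: (1·1.71 + 1) ξ₂ = 320.8 → ξ₂ = 118.4 mol/min, ξ₁ = 202.4 mol/min.
Outlet amounts (n = n₀ + Σ ν·ξ):
  B: 457 − 1(202.4) − 1(118.4) = 136.2
  D: 1015 − 2(202.4) − 3(118.4) = 255
  C: 0 + 1(202.4) = 202.4
  A: 0 + 1(118.4) = 118.4
Total out = 712 mol/min; y_A = 118.4 / 712 = 0.1663.

0.166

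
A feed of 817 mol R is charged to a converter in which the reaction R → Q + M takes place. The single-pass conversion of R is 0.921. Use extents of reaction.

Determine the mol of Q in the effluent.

R reacted = 0.921 × 817 = 752.5 mol; ν_R = −1, so ξ = 752.5/1 = 752.5 mol.
Outlet amounts (n = n₀ + ν ξ):
  R: 817 − 1(752.5) = 64.54
  Q: 0 + 1(752.5) = 752.5
  M: 0 + 1(752.5) = 752.5

752 mol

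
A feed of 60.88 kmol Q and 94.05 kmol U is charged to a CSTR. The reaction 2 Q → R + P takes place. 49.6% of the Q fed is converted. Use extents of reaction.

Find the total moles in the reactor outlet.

Q reacted = 0.496 × 60.88 = 30.2 kmol; ν_Q = −2, so ξ = 30.2/2 = 15.1 kmol.
Outlet amounts (n = n₀ + ν ξ):
  Q: 60.88 − 2(15.1) = 30.68
  R: 0 + 1(15.1) = 15.1
  P: 0 + 1(15.1) = 15.1
  U: 94.05 (inert)
Total out = 30.68 + 15.1 + 15.1 + 94.05 = 154.9 kmol.

155 kmol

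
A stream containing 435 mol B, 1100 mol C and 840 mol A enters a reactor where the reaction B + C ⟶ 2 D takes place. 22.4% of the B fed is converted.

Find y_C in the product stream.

0.422

B reacted = 0.224 × 435 = 97.44 mol; ν_B = −1, so ξ = 97.44/1 = 97.44 mol.
Outlet amounts (n = n₀ + ν ξ):
  B: 435 − 1(97.44) = 337.6
  C: 1100 − 1(97.44) = 1003
  D: 0 + 2(97.44) = 194.9
  A: 840 (inert)
Total out = 2375 mol; y_C = 1003 / 2375 = 0.4221.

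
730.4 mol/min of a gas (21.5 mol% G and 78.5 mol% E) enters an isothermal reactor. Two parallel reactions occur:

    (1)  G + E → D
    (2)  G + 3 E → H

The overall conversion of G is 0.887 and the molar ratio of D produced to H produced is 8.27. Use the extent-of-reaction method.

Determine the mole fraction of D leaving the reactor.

0.221

Conversion of G: G consumed = 0.887 × 157 = 139.3 mol/min = 1ξ₁ + 1ξ₂.
Selectivity: 1ξ₁ / (1ξ₂) = 8.27 → ξ₁ = 8.27 ξ₂.
Substitute: (1·8.27 + 1) ξ₂ = 139.3 → ξ₂ = 15.03 mol/min, ξ₁ = 124.3 mol/min.
Outlet amounts (n = n₀ + Σ ν·ξ):
  G: 157 − 1(124.3) − 1(15.03) = 17.75
  E: 573.4 − 1(124.3) − 3(15.03) = 404
  D: 0 + 1(124.3) = 124.3
  H: 0 + 1(15.03) = 15.03
Total out = 561.1 mol/min; y_D = 124.3 / 561.1 = 0.2215.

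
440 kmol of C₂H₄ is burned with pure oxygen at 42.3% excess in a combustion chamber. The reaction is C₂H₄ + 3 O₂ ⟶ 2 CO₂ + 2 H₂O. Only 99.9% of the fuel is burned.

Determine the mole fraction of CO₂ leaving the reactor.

0.379

Stoichiometric O₂ = 3 × 440 = 1320 kmol; O₂ fed = 1320 × 1.423 = 1878 kmol.
Fuel reacted = 0.999 × 440 → ξ = 439.6 kmol.
Outlet (n = n₀ + ν ξ):
  C₂H₄: 440 − 1(439.6) = 0.44
  O₂: 1878 − 3(439.6) = 559.7
  CO₂: 0 + 2(439.6) = 879.1
  H₂O: 0 + 2(439.6) = 879.1
Total out = 2318 kmol; y_CO₂ = 879.1 / 2318 = 0.3792.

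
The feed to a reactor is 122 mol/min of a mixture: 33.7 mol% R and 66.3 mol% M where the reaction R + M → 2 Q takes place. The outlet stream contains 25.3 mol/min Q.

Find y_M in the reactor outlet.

For Q: n = n₀ + 2ξ → 25.3 = 0 + 2ξ, giving ξ = 12.65 mol/min.
Outlet amounts (n = n₀ + ν ξ):
  R: 41.11 − 1(12.65) = 28.46
  M: 80.89 − 1(12.65) = 68.24
  Q: 0 + 2(12.65) = 25.3
Total out = 122 mol/min; y_M = 68.24 / 122 = 0.5593.

0.559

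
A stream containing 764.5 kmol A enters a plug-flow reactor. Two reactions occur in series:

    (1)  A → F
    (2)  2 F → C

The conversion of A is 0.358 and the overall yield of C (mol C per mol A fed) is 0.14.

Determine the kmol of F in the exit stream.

Conversion of A: A consumed = 1ξ₁ = 0.358 × 764.5 → ξ₁ = 273.7 kmol.
Yield of C: 1ξ₂ / 764.5 = 0.14 → ξ₂ = 107 kmol.
Outlet amounts (n = n₀ + Σ ν·ξ):
  A: 764.5 − 1(273.7) = 490.8
  F: 0 + 1(273.7) − 2(107) = 59.63
  C: 0 + 1(107) = 107

59.6 kmol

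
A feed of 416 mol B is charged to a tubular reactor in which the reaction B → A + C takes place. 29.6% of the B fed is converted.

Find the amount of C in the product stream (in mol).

123 mol

B reacted = 0.296 × 416 = 123.1 mol; ν_B = −1, so ξ = 123.1/1 = 123.1 mol.
Outlet amounts (n = n₀ + ν ξ):
  B: 416 − 1(123.1) = 292.9
  A: 0 + 1(123.1) = 123.1
  C: 0 + 1(123.1) = 123.1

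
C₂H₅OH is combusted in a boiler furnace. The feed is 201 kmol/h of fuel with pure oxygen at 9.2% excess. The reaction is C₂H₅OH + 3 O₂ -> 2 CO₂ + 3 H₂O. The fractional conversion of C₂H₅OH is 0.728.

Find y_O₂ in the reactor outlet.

Stoichiometric O₂ = 3 × 201 = 603 kmol/h; O₂ fed = 603 × 1.092 = 658.5 kmol/h.
Fuel reacted = 0.728 × 201 → ξ = 146.3 kmol/h.
Outlet (n = n₀ + ν ξ):
  C₂H₅OH: 201 − 1(146.3) = 54.67
  O₂: 658.5 − 3(146.3) = 219.5
  CO₂: 0 + 2(146.3) = 292.7
  H₂O: 0 + 3(146.3) = 439
Total out = 1006 kmol/h; y_O₂ = 219.5 / 1006 = 0.2182.

0.218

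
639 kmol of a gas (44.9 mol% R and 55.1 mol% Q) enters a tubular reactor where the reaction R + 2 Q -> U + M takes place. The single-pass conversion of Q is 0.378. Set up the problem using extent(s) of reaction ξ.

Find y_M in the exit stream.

0.116

Q reacted = 0.378 × 352.1 = 133.1 kmol; ν_Q = −2, so ξ = 133.1/2 = 66.54 kmol.
Outlet amounts (n = n₀ + ν ξ):
  R: 286.9 − 1(66.54) = 220.4
  Q: 352.1 − 2(66.54) = 219
  U: 0 + 1(66.54) = 66.54
  M: 0 + 1(66.54) = 66.54
Total out = 572.5 kmol; y_M = 66.54 / 572.5 = 0.1162.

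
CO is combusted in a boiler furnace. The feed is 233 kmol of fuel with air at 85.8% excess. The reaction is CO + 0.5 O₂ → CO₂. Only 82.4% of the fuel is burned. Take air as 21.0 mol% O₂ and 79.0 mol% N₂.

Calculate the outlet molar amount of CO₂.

192 kmol

Stoichiometric O₂ = 0.5 × 233 = 116.5 kmol; O₂ fed = 116.5 × 1.858 = 216.5 kmol.
N₂ fed = 216.5 × 79/21 = 814.3 kmol.
Fuel reacted = 0.824 × 233 → ξ = 192 kmol.
Outlet (n = n₀ + ν ξ):
  CO: 233 − 1(192) = 41.01
  O₂: 216.5 − 0.5(192) = 120.5
  N₂: 814.3 (inert)
  CO₂: 0 + 1(192) = 192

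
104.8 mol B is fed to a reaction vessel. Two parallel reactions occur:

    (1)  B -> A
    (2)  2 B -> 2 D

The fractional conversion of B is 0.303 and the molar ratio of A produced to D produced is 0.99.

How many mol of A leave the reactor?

15.8 mol

Conversion of B: B consumed = 0.303 × 104.8 = 31.75 mol = 1ξ₁ + 2ξ₂.
Selectivity: 1ξ₁ / (2ξ₂) = 0.99 → ξ₁ = 1.98 ξ₂.
Substitute: (1·1.98 + 2) ξ₂ = 31.75 → ξ₂ = 7.978 mol, ξ₁ = 15.8 mol.
Outlet amounts (n = n₀ + Σ ν·ξ):
  B: 104.8 − 1(15.8) − 2(7.978) = 73.05
  A: 0 + 1(15.8) = 15.8
  D: 0 + 2(7.978) = 15.96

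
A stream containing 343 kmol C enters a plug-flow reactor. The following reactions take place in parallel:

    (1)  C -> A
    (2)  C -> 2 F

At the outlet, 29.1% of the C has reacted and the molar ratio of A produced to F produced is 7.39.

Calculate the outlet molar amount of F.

12.7 kmol

Conversion of C: C consumed = 0.291 × 343 = 99.81 kmol = 1ξ₁ + 1ξ₂.
Selectivity: 1ξ₁ / (2ξ₂) = 7.39 → ξ₁ = 14.78 ξ₂.
Substitute: (1·14.78 + 1) ξ₂ = 99.81 → ξ₂ = 6.325 kmol, ξ₁ = 93.49 kmol.
Outlet amounts (n = n₀ + Σ ν·ξ):
  C: 343 − 1(93.49) − 1(6.325) = 243.2
  A: 0 + 1(93.49) = 93.49
  F: 0 + 2(6.325) = 12.65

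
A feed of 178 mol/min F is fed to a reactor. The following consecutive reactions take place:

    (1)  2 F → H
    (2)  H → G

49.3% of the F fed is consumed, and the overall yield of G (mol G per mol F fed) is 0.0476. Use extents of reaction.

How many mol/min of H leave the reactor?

Conversion of F: F consumed = 2ξ₁ = 0.493 × 178 → ξ₁ = 43.88 mol/min.
Yield of G: 1ξ₂ / 178 = 0.0476 → ξ₂ = 8.473 mol/min.
Outlet amounts (n = n₀ + Σ ν·ξ):
  F: 178 − 2(43.88) = 90.25
  H: 0 + 1(43.88) − 1(8.473) = 35.4
  G: 0 + 1(8.473) = 8.473

35.4 mol/min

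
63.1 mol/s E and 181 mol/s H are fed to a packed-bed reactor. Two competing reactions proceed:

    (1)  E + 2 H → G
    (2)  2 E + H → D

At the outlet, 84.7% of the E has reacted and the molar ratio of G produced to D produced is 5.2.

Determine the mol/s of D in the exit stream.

Conversion of E: E consumed = 0.847 × 63.1 = 53.45 mol/s = 1ξ₁ + 2ξ₂.
Selectivity: 1ξ₁ / (1ξ₂) = 5.2 → ξ₁ = 5.2 ξ₂.
Substitute: (1·5.2 + 2) ξ₂ = 53.45 → ξ₂ = 7.423 mol/s, ξ₁ = 38.6 mol/s.
Outlet amounts (n = n₀ + Σ ν·ξ):
  E: 63.1 − 1(38.6) − 2(7.423) = 9.654
  H: 181 − 2(38.6) − 1(7.423) = 96.38
  G: 0 + 1(38.6) = 38.6
  D: 0 + 1(7.423) = 7.423

7.42 mol/s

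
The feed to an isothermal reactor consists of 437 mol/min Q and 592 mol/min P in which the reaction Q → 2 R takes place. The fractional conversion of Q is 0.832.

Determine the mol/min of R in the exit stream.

Q reacted = 0.832 × 437 = 363.6 mol/min; ν_Q = −1, so ξ = 363.6/1 = 363.6 mol/min.
Outlet amounts (n = n₀ + ν ξ):
  Q: 437 − 1(363.6) = 73.42
  R: 0 + 2(363.6) = 727.2
  P: 592 (inert)

727 mol/min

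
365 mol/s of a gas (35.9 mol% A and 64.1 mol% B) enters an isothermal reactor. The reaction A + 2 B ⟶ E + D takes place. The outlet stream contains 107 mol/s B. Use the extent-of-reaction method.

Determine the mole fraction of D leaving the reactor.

0.211

For B: n = n₀ − 2ξ → 107 = 234 − 2ξ, giving ξ = 63.48 mol/s.
Outlet amounts (n = n₀ + ν ξ):
  A: 131 − 1(63.48) = 67.55
  B: 234 − 2(63.48) = 107
  E: 0 + 1(63.48) = 63.48
  D: 0 + 1(63.48) = 63.48
Total out = 301.5 mol/s; y_D = 63.48 / 301.5 = 0.2105.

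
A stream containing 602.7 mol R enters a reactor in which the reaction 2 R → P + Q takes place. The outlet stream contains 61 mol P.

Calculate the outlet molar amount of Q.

61 mol

For P: n = n₀ + 1ξ → 61 = 0 + 1ξ, giving ξ = 61 mol.
Outlet amounts (n = n₀ + ν ξ):
  R: 602.7 − 2(61) = 480.7
  P: 0 + 1(61) = 61
  Q: 0 + 1(61) = 61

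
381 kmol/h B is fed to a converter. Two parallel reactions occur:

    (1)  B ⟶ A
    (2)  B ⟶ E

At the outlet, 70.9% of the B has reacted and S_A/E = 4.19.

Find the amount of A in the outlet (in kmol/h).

218 kmol/h

Conversion of B: B consumed = 0.709 × 381 = 270.1 kmol/h = 1ξ₁ + 1ξ₂.
Selectivity: 1ξ₁ / (1ξ₂) = 4.19 → ξ₁ = 4.19 ξ₂.
Substitute: (1·4.19 + 1) ξ₂ = 270.1 → ξ₂ = 52.05 kmol/h, ξ₁ = 218.1 kmol/h.
Outlet amounts (n = n₀ + Σ ν·ξ):
  B: 381 − 1(218.1) − 1(52.05) = 110.9
  A: 0 + 1(218.1) = 218.1
  E: 0 + 1(52.05) = 52.05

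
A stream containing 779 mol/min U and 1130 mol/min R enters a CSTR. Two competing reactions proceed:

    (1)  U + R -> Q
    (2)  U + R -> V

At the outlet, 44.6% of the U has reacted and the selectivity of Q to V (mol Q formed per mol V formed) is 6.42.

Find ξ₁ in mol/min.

ξ₁ = 301 mol/min

Conversion of U: U consumed = 0.446 × 779 = 347.4 mol/min = 1ξ₁ + 1ξ₂.
Selectivity: 1ξ₁ / (1ξ₂) = 6.42 → ξ₁ = 6.42 ξ₂.
Substitute: (1·6.42 + 1) ξ₂ = 347.4 → ξ₂ = 46.82 mol/min, ξ₁ = 300.6 mol/min.
Outlet amounts (n = n₀ + Σ ν·ξ):
  U: 779 − 1(300.6) − 1(46.82) = 431.6
  R: 1130 − 1(300.6) − 1(46.82) = 782.6
  Q: 0 + 1(300.6) = 300.6
  V: 0 + 1(46.82) = 46.82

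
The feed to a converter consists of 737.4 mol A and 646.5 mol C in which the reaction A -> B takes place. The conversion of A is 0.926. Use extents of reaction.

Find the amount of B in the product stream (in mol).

683 mol

A reacted = 0.926 × 737.4 = 682.8 mol; ν_A = −1, so ξ = 682.8/1 = 682.8 mol.
Outlet amounts (n = n₀ + ν ξ):
  A: 737.4 − 1(682.8) = 54.57
  B: 0 + 1(682.8) = 682.8
  C: 646.5 (inert)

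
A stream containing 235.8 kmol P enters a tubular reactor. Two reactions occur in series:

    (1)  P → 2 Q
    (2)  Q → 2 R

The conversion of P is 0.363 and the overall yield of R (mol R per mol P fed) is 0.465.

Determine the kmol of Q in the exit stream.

Conversion of P: P consumed = 1ξ₁ = 0.363 × 235.8 → ξ₁ = 85.6 kmol.
Yield of R: 2ξ₂ / 235.8 = 0.465 → ξ₂ = 54.82 kmol.
Outlet amounts (n = n₀ + Σ ν·ξ):
  P: 235.8 − 1(85.6) = 150.2
  Q: 0 + 2(85.6) − 1(54.82) = 116.4
  R: 0 + 2(54.82) = 109.6

116 kmol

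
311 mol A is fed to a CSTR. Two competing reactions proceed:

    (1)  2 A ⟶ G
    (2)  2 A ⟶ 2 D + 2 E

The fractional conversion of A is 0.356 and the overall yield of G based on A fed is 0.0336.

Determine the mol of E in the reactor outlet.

Yield of G: 1ξ₁ / 311 = 0.0336 → ξ₁ = 10.45 mol.
Conversion of A: 2ξ₁ + 2ξ₂ = 0.356 × 311 = 110.7 → ξ₂ = 44.91 mol.
Outlet amounts (n = n₀ + Σ ν·ξ):
  A: 311 − 2(10.45) − 2(44.91) = 200.3
  G: 0 + 1(10.45) = 10.45
  D: 0 + 2(44.91) = 89.82
  E: 0 + 2(44.91) = 89.82

89.8 mol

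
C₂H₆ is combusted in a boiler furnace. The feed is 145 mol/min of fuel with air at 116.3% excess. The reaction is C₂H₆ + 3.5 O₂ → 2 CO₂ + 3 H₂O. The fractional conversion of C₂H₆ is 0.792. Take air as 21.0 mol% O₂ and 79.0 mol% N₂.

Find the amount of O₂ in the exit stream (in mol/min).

696 mol/min

Stoichiometric O₂ = 3.5 × 145 = 507.5 mol/min; O₂ fed = 507.5 × 2.163 = 1098 mol/min.
N₂ fed = 1098 × 79/21 = 4130 mol/min.
Fuel reacted = 0.792 × 145 → ξ = 114.8 mol/min.
Outlet (n = n₀ + ν ξ):
  C₂H₆: 145 − 1(114.8) = 30.16
  O₂: 1098 − 3.5(114.8) = 695.8
  N₂: 4130 (inert)
  CO₂: 0 + 2(114.8) = 229.7
  H₂O: 0 + 3(114.8) = 344.5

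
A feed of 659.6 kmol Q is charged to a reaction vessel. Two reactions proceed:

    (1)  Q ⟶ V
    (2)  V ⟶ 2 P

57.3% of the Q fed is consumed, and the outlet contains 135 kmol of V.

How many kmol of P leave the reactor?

486 kmol

Conversion of Q: Q consumed = 1ξ₁ = 0.573 × 659.6 → ξ₁ = 378 kmol.
V balance: n_V = 0 + 1ξ₁ − 1ξ₂ = 135 → ξ₂ = (1·378 − 135)/1 = 243 kmol.
Outlet amounts (n = n₀ + Σ ν·ξ):
  Q: 659.6 − 1(378) = 281.6
  V: 0 + 1(378) − 1(243) = 135
  P: 0 + 2(243) = 485.9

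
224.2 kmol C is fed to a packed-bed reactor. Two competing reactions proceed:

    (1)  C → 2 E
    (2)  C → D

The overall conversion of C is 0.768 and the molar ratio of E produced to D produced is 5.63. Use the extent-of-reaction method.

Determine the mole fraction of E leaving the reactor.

0.723

Conversion of C: C consumed = 0.768 × 224.2 = 172.2 kmol = 1ξ₁ + 1ξ₂.
Selectivity: 2ξ₁ / (1ξ₂) = 5.63 → ξ₁ = 2.815 ξ₂.
Substitute: (1·2.815 + 1) ξ₂ = 172.2 → ξ₂ = 45.13 kmol, ξ₁ = 127.1 kmol.
Outlet amounts (n = n₀ + Σ ν·ξ):
  C: 224.2 − 1(127.1) − 1(45.13) = 52.01
  E: 0 + 2(127.1) = 254.1
  D: 0 + 1(45.13) = 45.13
Total out = 351.3 kmol; y_E = 254.1 / 351.3 = 0.7234.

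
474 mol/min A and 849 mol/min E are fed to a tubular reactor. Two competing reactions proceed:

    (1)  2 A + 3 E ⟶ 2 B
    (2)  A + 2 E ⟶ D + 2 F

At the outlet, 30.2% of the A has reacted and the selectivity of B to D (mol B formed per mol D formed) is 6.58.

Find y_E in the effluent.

0.55

Conversion of A: A consumed = 0.302 × 474 = 143.1 mol/min = 2ξ₁ + 1ξ₂.
Selectivity: 2ξ₁ / (1ξ₂) = 6.58 → ξ₁ = 3.29 ξ₂.
Substitute: (2·3.29 + 1) ξ₂ = 143.1 → ξ₂ = 18.88 mol/min, ξ₁ = 62.13 mol/min.
Outlet amounts (n = n₀ + Σ ν·ξ):
  A: 474 − 2(62.13) − 1(18.88) = 330.9
  E: 849 − 3(62.13) − 2(18.88) = 624.8
  B: 0 + 2(62.13) = 124.3
  D: 0 + 1(18.88) = 18.88
  F: 0 + 2(18.88) = 37.77
Total out = 1137 mol/min; y_E = 624.8 / 1137 = 0.5497.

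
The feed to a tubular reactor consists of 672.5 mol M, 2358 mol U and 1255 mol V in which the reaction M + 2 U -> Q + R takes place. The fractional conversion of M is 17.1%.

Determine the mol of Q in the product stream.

M reacted = 0.171 × 672.5 = 115 mol; ν_M = −1, so ξ = 115/1 = 115 mol.
Outlet amounts (n = n₀ + ν ξ):
  M: 672.5 − 1(115) = 557.5
  U: 2358 − 2(115) = 2128
  Q: 0 + 1(115) = 115
  R: 0 + 1(115) = 115
  V: 1255 (inert)

115 mol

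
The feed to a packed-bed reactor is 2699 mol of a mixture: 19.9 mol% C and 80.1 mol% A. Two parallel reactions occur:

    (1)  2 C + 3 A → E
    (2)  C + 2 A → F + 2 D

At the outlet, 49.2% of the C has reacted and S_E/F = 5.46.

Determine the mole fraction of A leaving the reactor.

0.792

Conversion of C: C consumed = 0.492 × 537.1 = 264.3 mol = 2ξ₁ + 1ξ₂.
Selectivity: 1ξ₁ / (1ξ₂) = 5.46 → ξ₁ = 5.46 ξ₂.
Substitute: (2·5.46 + 1) ξ₂ = 264.3 → ξ₂ = 22.17 mol, ξ₁ = 121 mol.
Outlet amounts (n = n₀ + Σ ν·ξ):
  C: 537.1 − 2(121) − 1(22.17) = 272.8
  A: 2162 − 3(121) − 2(22.17) = 1754
  E: 0 + 1(121) = 121
  F: 0 + 1(22.17) = 22.17
  D: 0 + 2(22.17) = 44.34
Total out = 2215 mol; y_A = 1754 / 2215 = 0.7921.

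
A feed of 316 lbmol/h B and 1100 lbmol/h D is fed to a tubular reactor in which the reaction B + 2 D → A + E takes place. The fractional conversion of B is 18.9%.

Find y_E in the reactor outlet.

B reacted = 0.189 × 316 = 59.72 lbmol/h; ν_B = −1, so ξ = 59.72/1 = 59.72 lbmol/h.
Outlet amounts (n = n₀ + ν ξ):
  B: 316 − 1(59.72) = 256.3
  D: 1100 − 2(59.72) = 980.6
  A: 0 + 1(59.72) = 59.72
  E: 0 + 1(59.72) = 59.72
Total out = 1356 lbmol/h; y_E = 59.72 / 1356 = 0.04404.

0.044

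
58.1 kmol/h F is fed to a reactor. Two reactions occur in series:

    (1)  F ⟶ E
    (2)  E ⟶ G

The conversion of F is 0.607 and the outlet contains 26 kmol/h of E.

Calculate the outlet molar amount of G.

Conversion of F: F consumed = 1ξ₁ = 0.607 × 58.1 → ξ₁ = 35.27 kmol/h.
E balance: n_E = 0 + 1ξ₁ − 1ξ₂ = 26 → ξ₂ = (1·35.27 − 26)/1 = 9.267 kmol/h.
Outlet amounts (n = n₀ + Σ ν·ξ):
  F: 58.1 − 1(35.27) = 22.83
  E: 0 + 1(35.27) − 1(9.267) = 26
  G: 0 + 1(9.267) = 9.267

9.27 kmol/h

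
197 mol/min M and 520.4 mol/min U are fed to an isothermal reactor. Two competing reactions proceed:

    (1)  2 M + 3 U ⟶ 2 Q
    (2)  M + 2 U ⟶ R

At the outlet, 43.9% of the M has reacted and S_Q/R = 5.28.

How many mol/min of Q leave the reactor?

72.7 mol/min

Conversion of M: M consumed = 0.439 × 197 = 86.48 mol/min = 2ξ₁ + 1ξ₂.
Selectivity: 2ξ₁ / (1ξ₂) = 5.28 → ξ₁ = 2.64 ξ₂.
Substitute: (2·2.64 + 1) ξ₂ = 86.48 → ξ₂ = 13.77 mol/min, ξ₁ = 36.36 mol/min.
Outlet amounts (n = n₀ + Σ ν·ξ):
  M: 197 − 2(36.36) − 1(13.77) = 110.5
  U: 520.4 − 3(36.36) − 2(13.77) = 383.8
  Q: 0 + 2(36.36) = 72.71
  R: 0 + 1(13.77) = 13.77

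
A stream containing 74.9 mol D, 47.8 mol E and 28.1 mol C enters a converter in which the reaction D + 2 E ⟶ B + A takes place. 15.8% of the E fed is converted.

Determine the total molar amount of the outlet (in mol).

E reacted = 0.158 × 47.8 = 7.552 mol; ν_E = −2, so ξ = 7.552/2 = 3.776 mol.
Outlet amounts (n = n₀ + ν ξ):
  D: 74.9 − 1(3.776) = 71.12
  E: 47.8 − 2(3.776) = 40.25
  B: 0 + 1(3.776) = 3.776
  A: 0 + 1(3.776) = 3.776
  C: 28.1 (inert)
Total out = 71.12 + 40.25 + 3.776 + 3.776 + 28.1 = 147 mol.

147 mol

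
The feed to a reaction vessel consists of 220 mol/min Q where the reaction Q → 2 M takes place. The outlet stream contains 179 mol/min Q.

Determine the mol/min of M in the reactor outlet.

For Q: n = n₀ − 1ξ → 179 = 220 − 1ξ, giving ξ = 41 mol/min.
Outlet amounts (n = n₀ + ν ξ):
  Q: 220 − 1(41) = 179
  M: 0 + 2(41) = 82

82 mol/min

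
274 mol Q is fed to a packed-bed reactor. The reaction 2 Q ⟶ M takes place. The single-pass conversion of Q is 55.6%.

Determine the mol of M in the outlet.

Q reacted = 0.556 × 274 = 152.3 mol; ν_Q = −2, so ξ = 152.3/2 = 76.17 mol.
Outlet amounts (n = n₀ + ν ξ):
  Q: 274 − 2(76.17) = 121.7
  M: 0 + 1(76.17) = 76.17

76.2 mol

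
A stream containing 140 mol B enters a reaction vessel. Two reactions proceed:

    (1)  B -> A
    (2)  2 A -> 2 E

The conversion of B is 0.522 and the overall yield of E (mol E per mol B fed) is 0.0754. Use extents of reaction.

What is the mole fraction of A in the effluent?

0.447

Conversion of B: B consumed = 1ξ₁ = 0.522 × 140 → ξ₁ = 73.08 mol.
Yield of E: 2ξ₂ / 140 = 0.0754 → ξ₂ = 5.278 mol.
Outlet amounts (n = n₀ + Σ ν·ξ):
  B: 140 − 1(73.08) = 66.92
  A: 0 + 1(73.08) − 2(5.278) = 62.52
  E: 0 + 2(5.278) = 10.56
Total out = 140 mol; y_A = 62.52 / 140 = 0.4466.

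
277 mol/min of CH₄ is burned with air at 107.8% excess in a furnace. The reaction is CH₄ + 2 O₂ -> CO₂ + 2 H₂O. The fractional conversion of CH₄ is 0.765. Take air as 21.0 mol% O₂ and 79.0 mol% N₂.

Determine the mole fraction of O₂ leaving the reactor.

Stoichiometric O₂ = 2 × 277 = 554 mol/min; O₂ fed = 554 × 2.078 = 1151 mol/min.
N₂ fed = 1151 × 79/21 = 4331 mol/min.
Fuel reacted = 0.765 × 277 → ξ = 211.9 mol/min.
Outlet (n = n₀ + ν ξ):
  CH₄: 277 − 1(211.9) = 65.09
  O₂: 1151 − 2(211.9) = 727.4
  N₂: 4331 (inert)
  CO₂: 0 + 1(211.9) = 211.9
  H₂O: 0 + 2(211.9) = 423.8
Total out = 5759 mol/min; y_O₂ = 727.4 / 5759 = 0.1263.

0.126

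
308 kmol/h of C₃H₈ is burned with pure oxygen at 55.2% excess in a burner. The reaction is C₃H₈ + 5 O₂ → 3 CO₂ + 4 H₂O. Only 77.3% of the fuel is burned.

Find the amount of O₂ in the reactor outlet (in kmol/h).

Stoichiometric O₂ = 5 × 308 = 1540 kmol/h; O₂ fed = 1540 × 1.552 = 2390 kmol/h.
Fuel reacted = 0.773 × 308 → ξ = 238.1 kmol/h.
Outlet (n = n₀ + ν ξ):
  C₃H₈: 308 − 1(238.1) = 69.92
  O₂: 2390 − 5(238.1) = 1200
  CO₂: 0 + 3(238.1) = 714.3
  H₂O: 0 + 4(238.1) = 952.3

1200 kmol/h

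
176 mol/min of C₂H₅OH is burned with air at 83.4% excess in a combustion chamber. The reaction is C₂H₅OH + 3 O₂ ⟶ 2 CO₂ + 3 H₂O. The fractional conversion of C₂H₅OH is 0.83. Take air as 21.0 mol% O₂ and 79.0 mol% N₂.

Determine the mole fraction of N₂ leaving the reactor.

0.738

Stoichiometric O₂ = 3 × 176 = 528 mol/min; O₂ fed = 528 × 1.834 = 968.4 mol/min.
N₂ fed = 968.4 × 79/21 = 3643 mol/min.
Fuel reacted = 0.83 × 176 → ξ = 146.1 mol/min.
Outlet (n = n₀ + ν ξ):
  C₂H₅OH: 176 − 1(146.1) = 29.92
  O₂: 968.4 − 3(146.1) = 530.1
  N₂: 3643 (inert)
  CO₂: 0 + 2(146.1) = 292.2
  H₂O: 0 + 3(146.1) = 438.2
Total out = 4933 mol/min; y_N₂ = 3643 / 4933 = 0.7384.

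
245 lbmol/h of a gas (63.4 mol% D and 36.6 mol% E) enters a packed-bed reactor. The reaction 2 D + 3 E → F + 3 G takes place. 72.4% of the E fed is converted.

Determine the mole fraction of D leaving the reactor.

E reacted = 0.724 × 89.67 = 64.92 lbmol/h; ν_E = −3, so ξ = 64.92/3 = 21.64 lbmol/h.
Outlet amounts (n = n₀ + ν ξ):
  D: 155.3 − 2(21.64) = 112
  E: 89.67 − 3(21.64) = 24.75
  F: 0 + 1(21.64) = 21.64
  G: 0 + 3(21.64) = 64.92
Total out = 223.4 lbmol/h; y_D = 112 / 223.4 = 0.5017.

0.502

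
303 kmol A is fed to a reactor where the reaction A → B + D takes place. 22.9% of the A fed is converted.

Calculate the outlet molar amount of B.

69.4 kmol

A reacted = 0.229 × 303 = 69.39 kmol; ν_A = −1, so ξ = 69.39/1 = 69.39 kmol.
Outlet amounts (n = n₀ + ν ξ):
  A: 303 − 1(69.39) = 233.6
  B: 0 + 1(69.39) = 69.39
  D: 0 + 1(69.39) = 69.39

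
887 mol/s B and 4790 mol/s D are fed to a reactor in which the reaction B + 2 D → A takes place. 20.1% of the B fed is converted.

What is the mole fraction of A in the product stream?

0.0335

B reacted = 0.201 × 887 = 178.3 mol/s; ν_B = −1, so ξ = 178.3/1 = 178.3 mol/s.
Outlet amounts (n = n₀ + ν ξ):
  B: 887 − 1(178.3) = 708.7
  D: 4790 − 2(178.3) = 4433
  A: 0 + 1(178.3) = 178.3
Total out = 5320 mol/s; y_A = 178.3 / 5320 = 0.03351.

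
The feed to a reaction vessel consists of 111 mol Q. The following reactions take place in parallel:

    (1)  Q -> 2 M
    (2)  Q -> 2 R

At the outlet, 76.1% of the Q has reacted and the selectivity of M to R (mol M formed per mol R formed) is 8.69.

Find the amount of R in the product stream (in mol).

Conversion of Q: Q consumed = 0.761 × 111 = 84.47 mol = 1ξ₁ + 1ξ₂.
Selectivity: 2ξ₁ / (2ξ₂) = 8.69 → ξ₁ = 8.69 ξ₂.
Substitute: (1·8.69 + 1) ξ₂ = 84.47 → ξ₂ = 8.717 mol, ξ₁ = 75.75 mol.
Outlet amounts (n = n₀ + Σ ν·ξ):
  Q: 111 − 1(75.75) − 1(8.717) = 26.53
  M: 0 + 2(75.75) = 151.5
  R: 0 + 2(8.717) = 17.43

17.4 mol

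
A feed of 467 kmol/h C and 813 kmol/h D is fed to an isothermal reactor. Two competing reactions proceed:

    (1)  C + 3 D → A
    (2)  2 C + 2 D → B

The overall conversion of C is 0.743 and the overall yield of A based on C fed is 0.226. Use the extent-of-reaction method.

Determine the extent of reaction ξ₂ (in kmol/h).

ξ₂ = 121 kmol/h

Yield of A: 1ξ₁ / 467 = 0.226 → ξ₁ = 105.5 kmol/h.
Conversion of C: 1ξ₁ + 2ξ₂ = 0.743 × 467 = 347 → ξ₂ = 120.7 kmol/h.
Outlet amounts (n = n₀ + Σ ν·ξ):
  C: 467 − 1(105.5) − 2(120.7) = 120
  D: 813 − 3(105.5) − 2(120.7) = 254.9
  A: 0 + 1(105.5) = 105.5
  B: 0 + 1(120.7) = 120.7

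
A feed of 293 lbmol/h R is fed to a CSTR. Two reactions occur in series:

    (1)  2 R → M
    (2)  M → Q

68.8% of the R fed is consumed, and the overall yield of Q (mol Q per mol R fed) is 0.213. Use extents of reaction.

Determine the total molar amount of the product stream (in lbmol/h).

Conversion of R: R consumed = 2ξ₁ = 0.688 × 293 → ξ₁ = 100.8 lbmol/h.
Yield of Q: 1ξ₂ / 293 = 0.213 → ξ₂ = 62.41 lbmol/h.
Outlet amounts (n = n₀ + Σ ν·ξ):
  R: 293 − 2(100.8) = 91.42
  M: 0 + 1(100.8) − 1(62.41) = 38.38
  Q: 0 + 1(62.41) = 62.41
Total out = 91.42 + 38.38 + 62.41 = 192.2 lbmol/h.

192 lbmol/h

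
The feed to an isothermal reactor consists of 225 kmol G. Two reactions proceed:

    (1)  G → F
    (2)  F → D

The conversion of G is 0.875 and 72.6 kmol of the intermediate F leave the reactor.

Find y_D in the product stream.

0.552

Conversion of G: G consumed = 1ξ₁ = 0.875 × 225 → ξ₁ = 196.9 kmol.
F balance: n_F = 0 + 1ξ₁ − 1ξ₂ = 72.6 → ξ₂ = (1·196.9 − 72.6)/1 = 124.3 kmol.
Outlet amounts (n = n₀ + Σ ν·ξ):
  G: 225 − 1(196.9) = 28.12
  F: 0 + 1(196.9) − 1(124.3) = 72.6
  D: 0 + 1(124.3) = 124.3
Total out = 225 kmol; y_D = 124.3 / 225 = 0.5523.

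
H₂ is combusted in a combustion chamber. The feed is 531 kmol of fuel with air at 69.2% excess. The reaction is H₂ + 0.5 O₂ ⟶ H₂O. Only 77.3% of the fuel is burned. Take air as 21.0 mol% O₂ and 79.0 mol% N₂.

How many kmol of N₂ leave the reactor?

Stoichiometric O₂ = 0.5 × 531 = 265.5 kmol; O₂ fed = 265.5 × 1.692 = 449.2 kmol.
N₂ fed = 449.2 × 79/21 = 1690 kmol.
Fuel reacted = 0.773 × 531 → ξ = 410.5 kmol.
Outlet (n = n₀ + ν ξ):
  H₂: 531 − 1(410.5) = 120.5
  O₂: 449.2 − 0.5(410.5) = 244
  N₂: 1690 (inert)
  H₂O: 0 + 1(410.5) = 410.5

1690 kmol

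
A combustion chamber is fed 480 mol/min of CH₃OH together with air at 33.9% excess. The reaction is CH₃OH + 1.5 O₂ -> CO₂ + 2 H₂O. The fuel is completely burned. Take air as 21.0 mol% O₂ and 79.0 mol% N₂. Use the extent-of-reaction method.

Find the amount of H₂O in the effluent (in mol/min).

960 mol/min

Stoichiometric O₂ = 1.5 × 480 = 720 mol/min; O₂ fed = 720 × 1.339 = 964.1 mol/min.
N₂ fed = 964.1 × 79/21 = 3627 mol/min.
Fuel reacted = 1 × 480 → ξ = 480 mol/min.
Outlet (n = n₀ + ν ξ):
  CH₃OH: 480 − 1(480) = 0
  O₂: 964.1 − 1.5(480) = 244.1
  N₂: 3627 (inert)
  CO₂: 0 + 1(480) = 480
  H₂O: 0 + 2(480) = 960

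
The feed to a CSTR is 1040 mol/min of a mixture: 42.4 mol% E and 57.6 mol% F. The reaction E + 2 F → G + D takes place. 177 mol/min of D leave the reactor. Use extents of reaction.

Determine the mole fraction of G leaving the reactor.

0.205

For D: n = n₀ + 1ξ → 177 = 0 + 1ξ, giving ξ = 177 mol/min.
Outlet amounts (n = n₀ + ν ξ):
  E: 441 − 1(177) = 264
  F: 599 − 2(177) = 245
  G: 0 + 1(177) = 177
  D: 0 + 1(177) = 177
Total out = 863 mol/min; y_G = 177 / 863 = 0.2051.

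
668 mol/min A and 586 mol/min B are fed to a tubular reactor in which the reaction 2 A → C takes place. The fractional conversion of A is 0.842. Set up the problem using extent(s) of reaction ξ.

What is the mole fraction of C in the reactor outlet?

A reacted = 0.842 × 668 = 562.5 mol/min; ν_A = −2, so ξ = 562.5/2 = 281.2 mol/min.
Outlet amounts (n = n₀ + ν ξ):
  A: 668 − 2(281.2) = 105.5
  C: 0 + 1(281.2) = 281.2
  B: 586 (inert)
Total out = 972.8 mol/min; y_C = 281.2 / 972.8 = 0.2891.

0.289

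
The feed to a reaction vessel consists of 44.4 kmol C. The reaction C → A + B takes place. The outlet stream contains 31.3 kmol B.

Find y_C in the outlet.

0.173

For B: n = n₀ + 1ξ → 31.3 = 0 + 1ξ, giving ξ = 31.3 kmol.
Outlet amounts (n = n₀ + ν ξ):
  C: 44.4 − 1(31.3) = 13.1
  A: 0 + 1(31.3) = 31.3
  B: 0 + 1(31.3) = 31.3
Total out = 75.7 kmol; y_C = 13.1 / 75.7 = 0.1731.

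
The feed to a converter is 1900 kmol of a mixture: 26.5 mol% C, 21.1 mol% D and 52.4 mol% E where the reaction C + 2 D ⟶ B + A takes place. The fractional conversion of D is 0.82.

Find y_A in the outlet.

D reacted = 0.82 × 400.9 = 328.7 kmol; ν_D = −2, so ξ = 328.7/2 = 164.4 kmol.
Outlet amounts (n = n₀ + ν ξ):
  C: 503.5 − 1(164.4) = 339.1
  D: 400.9 − 2(164.4) = 72.16
  B: 0 + 1(164.4) = 164.4
  A: 0 + 1(164.4) = 164.4
  E: 995.6 (inert)
Total out = 1736 kmol; y_A = 164.4 / 1736 = 0.0947.

0.0947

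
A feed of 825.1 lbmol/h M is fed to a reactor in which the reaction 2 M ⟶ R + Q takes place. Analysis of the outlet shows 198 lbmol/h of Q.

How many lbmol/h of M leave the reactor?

For Q: n = n₀ + 1ξ → 198 = 0 + 1ξ, giving ξ = 198 lbmol/h.
Outlet amounts (n = n₀ + ν ξ):
  M: 825.1 − 2(198) = 429.1
  R: 0 + 1(198) = 198
  Q: 0 + 1(198) = 198

429 lbmol/h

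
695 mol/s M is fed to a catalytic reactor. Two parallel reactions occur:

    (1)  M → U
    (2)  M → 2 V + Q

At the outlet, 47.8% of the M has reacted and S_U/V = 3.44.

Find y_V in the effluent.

0.108

Conversion of M: M consumed = 0.478 × 695 = 332.2 mol/s = 1ξ₁ + 1ξ₂.
Selectivity: 1ξ₁ / (2ξ₂) = 3.44 → ξ₁ = 6.88 ξ₂.
Substitute: (1·6.88 + 1) ξ₂ = 332.2 → ξ₂ = 42.16 mol/s, ξ₁ = 290.1 mol/s.
Outlet amounts (n = n₀ + Σ ν·ξ):
  M: 695 − 1(290.1) − 1(42.16) = 362.8
  U: 0 + 1(290.1) = 290.1
  V: 0 + 2(42.16) = 84.32
  Q: 0 + 1(42.16) = 42.16
Total out = 779.3 mol/s; y_V = 84.32 / 779.3 = 0.1082.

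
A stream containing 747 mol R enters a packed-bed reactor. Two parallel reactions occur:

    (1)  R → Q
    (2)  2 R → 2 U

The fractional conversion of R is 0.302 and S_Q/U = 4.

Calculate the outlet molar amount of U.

Conversion of R: R consumed = 0.302 × 747 = 225.6 mol = 1ξ₁ + 2ξ₂.
Selectivity: 1ξ₁ / (2ξ₂) = 4 → ξ₁ = 8 ξ₂.
Substitute: (1·8 + 2) ξ₂ = 225.6 → ξ₂ = 22.56 mol, ξ₁ = 180.5 mol.
Outlet amounts (n = n₀ + Σ ν·ξ):
  R: 747 − 1(180.5) − 2(22.56) = 521.4
  Q: 0 + 1(180.5) = 180.5
  U: 0 + 2(22.56) = 45.12

45.1 mol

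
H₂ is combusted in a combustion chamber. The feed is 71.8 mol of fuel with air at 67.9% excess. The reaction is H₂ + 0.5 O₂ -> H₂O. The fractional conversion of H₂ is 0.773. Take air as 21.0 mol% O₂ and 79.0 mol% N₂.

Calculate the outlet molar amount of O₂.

32.5 mol

Stoichiometric O₂ = 0.5 × 71.8 = 35.9 mol; O₂ fed = 35.9 × 1.679 = 60.28 mol.
N₂ fed = 60.28 × 79/21 = 226.8 mol.
Fuel reacted = 0.773 × 71.8 → ξ = 55.5 mol.
Outlet (n = n₀ + ν ξ):
  H₂: 71.8 − 1(55.5) = 16.3
  O₂: 60.28 − 0.5(55.5) = 32.53
  N₂: 226.8 (inert)
  H₂O: 0 + 1(55.5) = 55.5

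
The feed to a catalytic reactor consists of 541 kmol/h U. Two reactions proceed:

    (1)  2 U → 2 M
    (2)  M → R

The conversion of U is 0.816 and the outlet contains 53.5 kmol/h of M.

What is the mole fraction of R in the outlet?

0.717

Conversion of U: U consumed = 2ξ₁ = 0.816 × 541 → ξ₁ = 220.7 kmol/h.
M balance: n_M = 0 + 2ξ₁ − 1ξ₂ = 53.5 → ξ₂ = (2·220.7 − 53.5)/1 = 388 kmol/h.
Outlet amounts (n = n₀ + Σ ν·ξ):
  U: 541 − 2(220.7) = 99.54
  M: 0 + 2(220.7) − 1(388) = 53.5
  R: 0 + 1(388) = 388
Total out = 541 kmol/h; y_R = 388 / 541 = 0.7171.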